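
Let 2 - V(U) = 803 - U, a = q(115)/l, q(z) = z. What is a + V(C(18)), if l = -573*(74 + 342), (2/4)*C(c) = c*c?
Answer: -36470419/238368 ≈ -153.00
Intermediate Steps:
C(c) = 2*c² (C(c) = 2*(c*c) = 2*c²)
l = -238368 (l = -573*416 = -238368)
a = -115/238368 (a = 115/(-238368) = 115*(-1/238368) = -115/238368 ≈ -0.00048245)
V(U) = -801 + U (V(U) = 2 - (803 - U) = 2 + (-803 + U) = -801 + U)
a + V(C(18)) = -115/238368 + (-801 + 2*18²) = -115/238368 + (-801 + 2*324) = -115/238368 + (-801 + 648) = -115/238368 - 153 = -36470419/238368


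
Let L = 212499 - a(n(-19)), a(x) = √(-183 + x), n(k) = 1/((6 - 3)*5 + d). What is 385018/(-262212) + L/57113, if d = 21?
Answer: 2409303911/1069693854 - I*√6587/342678 ≈ 2.2523 - 0.00023684*I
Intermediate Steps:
n(k) = 1/36 (n(k) = 1/((6 - 3)*5 + 21) = 1/(3*5 + 21) = 1/(15 + 21) = 1/36)
L = 212499 - I*√6587/6 (L = 212499 - √(-183 + 1/36) = 212499 - √(-6587/36) = 212499 - I*√6587/6 ≈ 2.125e+5 - 13.527*I)
385018/(-262212) + L/57113 = 385018/(-262212) + (212499 - I*√6587/6)/57113 = 385018*(-1/262212) + (212499 - I*√6587/6)*(1/57113) = -192509/131106 + (30357/8159 - I*√6587/342678) = 2409303911/1069693854 - I*√6587/342678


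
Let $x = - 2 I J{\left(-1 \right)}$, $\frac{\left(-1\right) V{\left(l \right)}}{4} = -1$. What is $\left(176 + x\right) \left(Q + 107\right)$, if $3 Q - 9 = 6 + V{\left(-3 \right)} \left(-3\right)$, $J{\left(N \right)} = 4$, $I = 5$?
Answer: $14688$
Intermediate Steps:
$V{\left(l \right)} = 4$ ($V{\left(l \right)} = \left(-4\right) \left(-1\right) = 4$)
$x = -40$ ($x = \left(-2\right) 5 \cdot 4 = \left(-10\right) 4 = -40$)
$Q = 1$ ($Q = 3 + \frac{6 + 4 \left(-3\right)}{3} = 3 + \frac{6 - 12}{3} = 3 + \frac{1}{3} \left(-6\right) = 3 - 2 = 1$)
$\left(176 + x\right) \left(Q + 107\right) = \left(176 - 40\right) \left(1 + 107\right) = 136 \cdot 108 = 14688$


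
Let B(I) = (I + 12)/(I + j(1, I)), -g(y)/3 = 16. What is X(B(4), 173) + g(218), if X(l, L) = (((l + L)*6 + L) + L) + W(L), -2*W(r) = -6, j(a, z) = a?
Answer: 6791/5 ≈ 1358.2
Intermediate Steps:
g(y) = -48 (g(y) = -3*16 = -48)
W(r) = 3 (W(r) = -½*(-6) = 3)
B(I) = (12 + I)/(1 + I) (B(I) = (I + 12)/(I + 1) = (12 + I)/(1 + I))
X(l, L) = 3 + 6*l + 8*L (X(l, L) = (((l + L)*6 + L) + L) + 3 = (((L + l)*6 + L) + L) + 3 = (((6*L + 6*l) + L) + L) + 3 = ((6*l + 7*L) + L) + 3 = (6*l + 8*L) + 3 = 3 + 6*l + 8*L)
X(B(4), 173) + g(218) = (3 + 6*((12 + 4)/(1 + 4)) + 8*173) - 48 = (3 + 6*(16/5) + 1384) - 48 = (3 + 96/5 + 1384) - 48 = 7031/5 - 48 = 6791/5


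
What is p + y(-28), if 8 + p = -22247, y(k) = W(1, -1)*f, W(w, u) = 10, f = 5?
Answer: -22205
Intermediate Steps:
y(k) = 50 (y(k) = 10*5 = 50)
p = -22255 (p = -8 - 22247 = -22255)
p + y(-28) = -22255 + 50 = -22205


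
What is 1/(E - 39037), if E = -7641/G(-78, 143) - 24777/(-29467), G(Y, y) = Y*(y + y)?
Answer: -219116612/8553395888423 ≈ -2.5618e-5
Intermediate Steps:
G(Y, y) = 2*Y*y (G(Y, y) = Y*(2*y) = 2*Y*y)
E = 259294221/219116612 (E = -7641/(2*(-78)*143) - 24777/(-29467) = -7641/(-22308) - 24777*(-1/29467) = -7641*(-1/22308) + 24777/29467 = 2547/7436 + 24777/29467 = 259294221/219116612 ≈ 1.1834)
1/(E - 39037) = 1/(259294221/219116612 - 39037) = 1/(-8553395888423/219116612) = -219116612/8553395888423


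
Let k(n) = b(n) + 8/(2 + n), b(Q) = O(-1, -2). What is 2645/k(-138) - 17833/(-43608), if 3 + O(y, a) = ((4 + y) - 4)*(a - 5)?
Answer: 1962028531/2921736 ≈ 671.53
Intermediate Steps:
O(y, a) = -3 + y*(-5 + a) (O(y, a) = -3 + ((4 + y) - 4)*(a - 5) = -3 + y*(-5 + a))
b(Q) = 4 (b(Q) = -3 - 5*(-1) - 2*(-1) = -3 + 5 + 2 = 4)
k(n) = 4 + 8/(2 + n)
2645/k(-138) - 17833/(-43608) = 2645/((4*(4 - 138)/(2 - 138))) - 17833/(-43608) = 2645/((4*(-134)/(-136))) - 17833*(-1/43608) = 2645/((4*(-1/136)*(-134))) + 17833/43608 = 2645/(67/17) + 17833/43608 = 2645*(17/67) + 17833/43608 = 44965/67 + 17833/43608 = 1962028531/2921736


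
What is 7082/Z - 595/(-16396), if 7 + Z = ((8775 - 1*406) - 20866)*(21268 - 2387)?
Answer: 8767351413/241795771634 ≈ 0.036259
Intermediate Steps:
Z = -235955864 (Z = -7 + ((8775 - 1*406) - 20866)*(21268 - 2387) = -7 + ((8775 - 406) - 20866)*18881 = -7 + (8369 - 20866)*18881 = -7 - 12497*18881 = -7 - 235955857 = -235955864)
7082/Z - 595/(-16396) = 7082/(-235955864) - 595/(-16396) = 7082*(-1/235955864) - 595*(-1/16396) = -3541/117977932 + 595/16396 = 8767351413/241795771634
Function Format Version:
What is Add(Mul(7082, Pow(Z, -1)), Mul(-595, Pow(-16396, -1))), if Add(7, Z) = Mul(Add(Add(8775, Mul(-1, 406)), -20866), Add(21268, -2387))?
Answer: Rational(8767351413, 241795771634) ≈ 0.036259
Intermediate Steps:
Z = -235955864 (Z = Add(-7, Mul(Add(Add(8775, Mul(-1, 406)), -20866), Add(21268, -2387))) = Add(-7, Mul(Add(Add(8775, -406), -20866), 18881)) = Add(-7, Mul(Add(8369, -20866), 18881)) = Add(-7, Mul(-12497, 18881)) = Add(-7, -235955857) = -235955864)
Add(Mul(7082, Pow(Z, -1)), Mul(-595, Pow(-16396, -1))) = Add(Mul(7082, Pow(-235955864, -1)), Mul(-595, Pow(-16396, -1))) = Add(Mul(7082, Rational(-1, 235955864)), Mul(-595, Rational(-1, 16396))) = Add(Rational(-3541, 117977932), Rational(595, 16396)) = Rational(8767351413, 241795771634)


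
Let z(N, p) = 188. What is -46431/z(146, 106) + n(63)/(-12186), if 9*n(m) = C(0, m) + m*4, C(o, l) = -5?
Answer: -2546159965/10309356 ≈ -246.98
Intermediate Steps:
n(m) = -5/9 + 4*m/9 (n(m) = (-5 + m*4)/9 = (-5 + 4*m)/9 = -5/9 + 4*m/9)
-46431/z(146, 106) + n(63)/(-12186) = -46431/188 + (-5/9 + (4/9)*63)/(-12186) = -46431*1/188 + (-5/9 + 28)*(-1/12186) = -46431/188 + (247/9)*(-1/12186) = -46431/188 - 247/109674 = -2546159965/10309356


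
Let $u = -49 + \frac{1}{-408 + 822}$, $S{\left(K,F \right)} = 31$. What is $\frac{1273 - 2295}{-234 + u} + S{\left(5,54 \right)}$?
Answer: $\frac{4055099}{117161} \approx 34.611$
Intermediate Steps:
$u = - \frac{20285}{414}$ ($u = -49 + \frac{1}{414} = - \frac{20285}{414} \approx -48.998$)
$\frac{1273 - 2295}{-234 + u} + S{\left(5,54 \right)} = \frac{1273 - 2295}{-234 - \frac{20285}{414}} + 31 = - \frac{1022}{- \frac{117161}{414}} + 31 = \left(-1022\right) \left(- \frac{414}{117161}\right) + 31 = \frac{423108}{117161} + 31 = \frac{4055099}{117161}$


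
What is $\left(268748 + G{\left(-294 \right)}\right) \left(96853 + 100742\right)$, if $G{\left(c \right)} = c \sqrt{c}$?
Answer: $53103261060 - 406650510 i \sqrt{6} \approx 5.3103 \cdot 10^{10} - 9.9609 \cdot 10^{8} i$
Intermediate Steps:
$G{\left(c \right)} = c^{\frac{3}{2}}$
$\left(268748 + G{\left(-294 \right)}\right) \left(96853 + 100742\right) = \left(268748 + \left(-294\right)^{\frac{3}{2}}\right) \left(96853 + 100742\right) = \left(268748 - 2058 i \sqrt{6}\right) 197595 = 53103261060 - 406650510 i \sqrt{6}$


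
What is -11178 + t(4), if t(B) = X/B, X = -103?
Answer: -44815/4 ≈ -11204.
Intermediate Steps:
t(B) = -103/B
-11178 + t(4) = -11178 - 103/4 = -44815/4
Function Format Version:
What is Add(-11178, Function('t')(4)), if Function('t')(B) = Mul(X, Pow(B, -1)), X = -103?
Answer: Rational(-44815, 4) ≈ -11204.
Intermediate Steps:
Function('t')(B) = Mul(-103, Pow(B, -1))
Add(-11178, Function('t')(4)) = Add(-11178, Mul(-103, Pow(4, -1))) = Add(-11178, Mul(-103, Rational(1, 4))) = Add(-11178, Rational(-103, 4)) = Rational(-44815, 4)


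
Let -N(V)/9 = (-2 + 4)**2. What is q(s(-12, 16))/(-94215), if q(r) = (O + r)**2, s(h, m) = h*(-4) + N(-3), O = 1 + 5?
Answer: -108/31405 ≈ -0.0034389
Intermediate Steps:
O = 6
N(V) = -36 (N(V) = -9*(-2 + 4)**2 = -9*2**2 = -9*4 = -36)
s(h, m) = -36 - 4*h (s(h, m) = h*(-4) - 36 = -4*h - 36 = -36 - 4*h)
q(r) = (6 + r)**2
q(s(-12, 16))/(-94215) = (6 + (-36 - 4*(-12)))**2/(-94215) = (6 + (-36 + 48))**2*(-1/94215) = (6 + 12)**2*(-1/94215) = 18**2*(-1/94215) = 324*(-1/94215) = -108/31405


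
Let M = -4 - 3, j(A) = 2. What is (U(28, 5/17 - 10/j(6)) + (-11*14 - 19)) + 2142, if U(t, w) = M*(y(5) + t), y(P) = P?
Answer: 1738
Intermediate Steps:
M = -7
U(t, w) = -35 - 7*t (U(t, w) = -7*(5 + t) = -35 - 7*t)
(U(28, 5/17 - 10/j(6)) + (-11*14 - 19)) + 2142 = ((-35 - 7*28) + (-11*14 - 19)) + 2142 = ((-35 - 196) + (-154 - 19)) + 2142 = (-231 - 173) + 2142 = -404 + 2142 = 1738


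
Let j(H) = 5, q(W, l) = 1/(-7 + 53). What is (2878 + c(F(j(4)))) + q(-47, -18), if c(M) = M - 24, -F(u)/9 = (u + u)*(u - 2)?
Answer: 118865/46 ≈ 2584.0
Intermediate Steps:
q(W, l) = 1/46
F(u) = -18*u*(-2 + u) (F(u) = -9*(u + u)*(u - 2) = -9*2*u*(-2 + u) = -18*u*(-2 + u))
c(M) = -24 + M
(2878 + c(F(j(4)))) + q(-47, -18) = (2878 + (-24 + 18*5*(2 - 1*5))) + 1/46 = (2878 + (-24 + 18*5*(2 - 5))) + 1/46 = (2878 + (-24 + 18*5*(-3))) + 1/46 = (2878 + (-24 - 270)) + 1/46 = (2878 - 294) + 1/46 = 2584 + 1/46 = 118865/46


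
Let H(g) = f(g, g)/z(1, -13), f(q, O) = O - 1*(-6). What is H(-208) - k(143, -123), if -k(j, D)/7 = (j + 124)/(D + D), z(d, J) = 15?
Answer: -25909/1230 ≈ -21.064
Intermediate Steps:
f(q, O) = 6 + O (f(q, O) = O + 6 = 6 + O)
H(g) = 2/5 + g/15 (H(g) = (6 + g)/15 = (6 + g)*(1/15) = 2/5 + g/15)
k(j, D) = -7*(124 + j)/(2*D) (k(j, D) = -7*(j + 124)/(D + D) = -7*(124 + j)/(2*D))
H(-208) - k(143, -123) = (2/5 + (1/15)*(-208)) - 7*(-124 - 1*143)/(2*(-123)) = (2/5 - 208/15) - 7*(-1)*(-124 - 143)/(2*123) = -202/15 - 7*(-1)*(-267)/(2*123) = -202/15 - 1*623/82 = -202/15 - 623/82 = -25909/1230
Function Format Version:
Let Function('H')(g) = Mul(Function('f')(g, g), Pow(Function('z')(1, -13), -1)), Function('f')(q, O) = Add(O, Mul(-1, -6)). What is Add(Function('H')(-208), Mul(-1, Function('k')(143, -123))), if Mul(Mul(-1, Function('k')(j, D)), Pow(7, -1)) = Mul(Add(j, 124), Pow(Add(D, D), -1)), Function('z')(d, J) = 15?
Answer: Rational(-25909, 1230) ≈ -21.064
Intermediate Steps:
Function('f')(q, O) = Add(6, O) (Function('f')(q, O) = Add(O, 6) = Add(6, O))
Function('H')(g) = Add(Rational(2, 5), Mul(Rational(1, 15), g)) (Function('H')(g) = Mul(Add(6, g), Pow(15, -1)) = Mul(Add(6, g), Rational(1, 15)) = Add(Rational(2, 5), Mul(Rational(1, 15), g)))
Function('k')(j, D) = Mul(Rational(-7, 2), Pow(D, -1), Add(124, j)) (Function('k')(j, D) = Mul(-7, Mul(Add(j, 124), Pow(Add(D, D), -1))) = Mul(-7, Mul(Add(124, j), Pow(Mul(2, D), -1))) = Mul(-7, Mul(Add(124, j), Mul(Rational(1, 2), Pow(D, -1)))) = Mul(-7, Mul(Rational(1, 2), Pow(D, -1), Add(124, j))) = Mul(Rational(-7, 2), Pow(D, -1), Add(124, j)))
Add(Function('H')(-208), Mul(-1, Function('k')(143, -123))) = Add(Add(Rational(2, 5), Mul(Rational(1, 15), -208)), Mul(-1, Mul(Rational(7, 2), Pow(-123, -1), Add(-124, Mul(-1, 143))))) = Add(Add(Rational(2, 5), Rational(-208, 15)), Mul(-1, Mul(Rational(7, 2), Rational(-1, 123), Add(-124, -143)))) = Add(Rational(-202, 15), Mul(-1, Mul(Rational(7, 2), Rational(-1, 123), -267))) = Add(Rational(-202, 15), Mul(-1, Rational(623, 82))) = Add(Rational(-202, 15), Rational(-623, 82)) = Rational(-25909, 1230)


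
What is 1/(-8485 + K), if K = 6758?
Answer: -1/1727 ≈ -0.00057904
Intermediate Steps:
1/(-8485 + K) = 1/(-8485 + 6758) = 1/(-1727) = -1/1727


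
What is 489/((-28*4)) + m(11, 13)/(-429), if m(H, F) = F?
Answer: -16249/3696 ≈ -4.3964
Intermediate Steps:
489/((-28*4)) + m(11, 13)/(-429) = 489/((-28*4)) + 13/(-429) = 489/(-112) + 13*(-1/429) = 489*(-1/112) - 1/33 = -489/112 - 1/33 = -16249/3696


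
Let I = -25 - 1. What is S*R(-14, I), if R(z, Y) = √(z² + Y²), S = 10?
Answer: 20*√218 ≈ 295.30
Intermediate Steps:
I = -26
R(z, Y) = √(Y² + z²)
S*R(-14, I) = 10*√((-26)² + (-14)²) = 10*√(676 + 196) = 10*√872 = 10*(2*√218) = 20*√218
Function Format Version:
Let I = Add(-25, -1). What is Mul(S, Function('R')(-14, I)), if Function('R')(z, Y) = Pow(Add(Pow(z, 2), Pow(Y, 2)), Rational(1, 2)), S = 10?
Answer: Mul(20, Pow(218, Rational(1, 2))) ≈ 295.30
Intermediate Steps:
I = -26
Function('R')(z, Y) = Pow(Add(Pow(Y, 2), Pow(z, 2)), Rational(1, 2))
Mul(S, Function('R')(-14, I)) = Mul(10, Pow(Add(Pow(-26, 2), Pow(-14, 2)), Rational(1, 2))) = Mul(10, Pow(Add(676, 196), Rational(1, 2))) = Mul(10, Pow(872, Rational(1, 2))) = Mul(10, Mul(2, Pow(218, Rational(1, 2)))) = Mul(20, Pow(218, Rational(1, 2)))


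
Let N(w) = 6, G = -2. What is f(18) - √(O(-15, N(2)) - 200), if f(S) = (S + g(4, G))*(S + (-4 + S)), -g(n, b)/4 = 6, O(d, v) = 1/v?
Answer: -192 - I*√7194/6 ≈ -192.0 - 14.136*I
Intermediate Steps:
g(n, b) = -24 (g(n, b) = -4*6 = -24)
f(S) = (-24 + S)*(-4 + 2*S) (f(S) = (S - 24)*(S + (-4 + S)) = (-24 + S)*(-4 + 2*S))
f(18) - √(O(-15, N(2)) - 200) = (96 - 52*18 + 2*18²) - √(1/6 - 200) = (96 - 936 + 2*324) - √(⅙ - 200) = (96 - 936 + 648) - √(-1199/6) = -192 - I*√7194/6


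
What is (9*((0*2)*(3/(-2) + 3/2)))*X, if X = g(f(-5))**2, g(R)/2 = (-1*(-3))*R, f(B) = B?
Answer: 0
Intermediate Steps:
g(R) = 6*R (g(R) = 2*((-1*(-3))*R) = 2*(3*R) = 6*R)
X = 900 (X = (6*(-5))**2 = (-30)**2 = 900)
(9*((0*2)*(3/(-2) + 3/2)))*X = (9*((0*2)*(3/(-2) + 3/2)))*900 = (9*(0*(3*(-1/2) + 3*(1/2))))*900 = (9*(0*(-3/2 + 3/2)))*900 = (9*(0*0))*900 = (9*0)*900 = 0*900 = 0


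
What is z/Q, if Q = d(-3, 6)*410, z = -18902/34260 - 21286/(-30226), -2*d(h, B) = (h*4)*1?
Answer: 39481627/636858797400 ≈ 6.1994e-5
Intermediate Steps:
d(h, B) = -2*h (d(h, B) = -h*4/2 = -4*h/2 = -2*h)
z = 39481627/258885690 (z = -18902*1/34260 - 21286*(-1/30226) = -9451/17130 + 10643/15113 = 39481627/258885690 ≈ 0.15251)
Q = 2460 (Q = -2*(-3)*410 = 6*410 = 2460)
z/Q = (39481627/258885690)/2460 = (39481627/258885690)*(1/2460) = 39481627/636858797400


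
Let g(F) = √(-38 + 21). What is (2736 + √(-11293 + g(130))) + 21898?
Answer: 24634 + √(-11293 + I*√17) ≈ 24634.0 + 106.27*I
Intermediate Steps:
g(F) = I*√17 (g(F) = √(-17) = I*√17)
(2736 + √(-11293 + g(130))) + 21898 = (2736 + √(-11293 + I*√17)) + 21898 = 24634 + √(-11293 + I*√17)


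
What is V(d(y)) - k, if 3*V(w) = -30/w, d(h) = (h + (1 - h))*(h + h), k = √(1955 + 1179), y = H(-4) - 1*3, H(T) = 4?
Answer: -5 - √3134 ≈ -60.982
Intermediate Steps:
y = 1 (y = 4 - 1*3 = 4 - 3 = 1)
k = √3134 ≈ 55.982
d(h) = 2*h (d(h) = 1*(2*h) = 2*h)
V(w) = -10/w (V(w) = (-30/w)/3 = -10/w)
V(d(y)) - k = -10/(2*1) - √3134 = -10/2 - √3134 = -10*½ - √3134 = -5 - √3134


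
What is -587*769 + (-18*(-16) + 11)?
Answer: -451104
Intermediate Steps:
-587*769 + (-18*(-16) + 11) = -451403 + (288 + 11) = -451403 + 299 = -451104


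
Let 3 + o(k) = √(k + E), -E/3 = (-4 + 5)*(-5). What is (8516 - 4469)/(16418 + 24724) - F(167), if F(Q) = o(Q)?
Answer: 42491/13714 - √182 ≈ -10.392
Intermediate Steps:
E = 15 (E = -3*(-4 + 5)*(-5) = -3*(-5) = 15)
o(k) = -3 + √(15 + k) (o(k) = -3 + √(k + 15) = -3 + √(15 + k))
F(Q) = -3 + √(15 + Q)
(8516 - 4469)/(16418 + 24724) - F(167) = (8516 - 4469)/(16418 + 24724) - (-3 + √(15 + 167)) = 4047/41142 - (-3 + √182) = 4047*(1/41142) + (3 - √182) = 1349/13714 + (3 - √182) = 42491/13714 - √182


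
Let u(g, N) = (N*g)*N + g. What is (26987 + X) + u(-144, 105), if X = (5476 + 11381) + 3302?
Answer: -1540598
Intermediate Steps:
X = 20159 (X = 16857 + 3302 = 20159)
u(g, N) = g + g*N**2 (u(g, N) = g*N**2 + g = g + g*N**2)
(26987 + X) + u(-144, 105) = (26987 + 20159) - 144*(1 + 105**2) = 47146 - 144*(1 + 11025) = 47146 - 144*11026 = 47146 - 1587744 = -1540598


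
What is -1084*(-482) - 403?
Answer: 522085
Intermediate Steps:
-1084*(-482) - 403 = 522488 - 403 = 522085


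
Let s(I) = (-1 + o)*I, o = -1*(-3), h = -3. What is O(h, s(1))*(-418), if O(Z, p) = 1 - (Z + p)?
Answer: -836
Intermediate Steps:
o = 3
s(I) = 2*I (s(I) = (-1 + 3)*I = 2*I)
O(Z, p) = 1 - Z - p (O(Z, p) = 1 + (-Z - p) = 1 - Z - p)
O(h, s(1))*(-418) = (1 - 1*(-3) - 2)*(-418) = (1 + 3 - 1*2)*(-418) = (1 + 3 - 2)*(-418) = 2*(-418) = -836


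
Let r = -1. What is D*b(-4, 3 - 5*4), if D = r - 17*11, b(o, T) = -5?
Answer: 940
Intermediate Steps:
D = -188 (D = -1 - 17*11 = -1 - 187 = -188)
D*b(-4, 3 - 5*4) = -188*(-5) = 940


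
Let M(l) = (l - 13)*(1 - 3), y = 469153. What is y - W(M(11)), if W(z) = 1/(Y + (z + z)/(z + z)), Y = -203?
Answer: 94768907/202 ≈ 4.6915e+5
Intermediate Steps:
M(l) = 26 - 2*l (M(l) = (-13 + l)*(-2) = 26 - 2*l)
W(z) = -1/202 (W(z) = 1/(-203 + (z + z)/(z + z)) = 1/(-203 + (2*z)/((2*z))) = 1/(-203 + (2*z)*(1/(2*z))) = 1/(-203 + 1) = 1/(-202) = -1/202)
y - W(M(11)) = 469153 - 1*(-1/202) = 469153 + 1/202 = 94768907/202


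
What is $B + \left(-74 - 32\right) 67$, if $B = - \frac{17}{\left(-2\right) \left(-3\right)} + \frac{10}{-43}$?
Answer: $- \frac{1833107}{258} \approx -7105.1$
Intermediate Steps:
$B = - \frac{791}{258}$ ($B = - \frac{17}{6} + 10 \left(- \frac{1}{43}\right) = \left(-17\right) \frac{1}{6} - \frac{10}{43} = - \frac{17}{6} - \frac{10}{43} = - \frac{791}{258} \approx -3.0659$)
$B + \left(-74 - 32\right) 67 = - \frac{791}{258} + \left(-74 - 32\right) 67 = - \frac{791}{258} - 7102 = - \frac{1833107}{258}$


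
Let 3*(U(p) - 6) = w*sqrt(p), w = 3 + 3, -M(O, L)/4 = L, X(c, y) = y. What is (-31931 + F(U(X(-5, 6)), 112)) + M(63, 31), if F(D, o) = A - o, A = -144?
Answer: -32311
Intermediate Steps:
M(O, L) = -4*L
w = 6
U(p) = 6 + 2*sqrt(p) (U(p) = 6 + (6*sqrt(p))/3 = 6 + 2*sqrt(p))
F(D, o) = -144 - o
(-31931 + F(U(X(-5, 6)), 112)) + M(63, 31) = (-31931 + (-144 - 1*112)) - 4*31 = (-31931 + (-144 - 112)) - 124 = (-31931 - 256) - 124 = -32187 - 124 = -32311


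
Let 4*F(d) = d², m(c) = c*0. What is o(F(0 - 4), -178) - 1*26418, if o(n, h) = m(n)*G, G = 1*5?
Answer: -26418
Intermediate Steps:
m(c) = 0
G = 5
F(d) = d²/4
o(n, h) = 0 (o(n, h) = 0*5 = 0)
o(F(0 - 4), -178) - 1*26418 = 0 - 1*26418 = 0 - 26418 = -26418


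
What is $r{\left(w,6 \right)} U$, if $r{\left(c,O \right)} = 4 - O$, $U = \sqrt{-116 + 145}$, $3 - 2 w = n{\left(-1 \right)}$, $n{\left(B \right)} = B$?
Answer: $- 2 \sqrt{29} \approx -10.77$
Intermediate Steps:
$w = 2$ ($w = \frac{3}{2} - - \frac{1}{2} = \frac{3}{2} + \frac{1}{2} = 2$)
$U = \sqrt{29} \approx 5.3852$
$r{\left(w,6 \right)} U = \left(4 - 6\right) \sqrt{29} = - 2 \sqrt{29}$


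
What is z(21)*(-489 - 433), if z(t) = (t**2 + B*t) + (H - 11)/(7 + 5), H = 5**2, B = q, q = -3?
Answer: -1048775/3 ≈ -3.4959e+5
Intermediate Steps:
B = -3
H = 25
z(t) = 7/6 + t**2 - 3*t (z(t) = (t**2 - 3*t) + (25 - 11)/(7 + 5) = (t**2 - 3*t) + 14/12 = (t**2 - 3*t) + 14*(1/12) = (t**2 - 3*t) + 7/6 = 7/6 + t**2 - 3*t)
z(21)*(-489 - 433) = (7/6 + 21**2 - 3*21)*(-489 - 433) = (7/6 + 441 - 63)*(-922) = (2275/6)*(-922) = -1048775/3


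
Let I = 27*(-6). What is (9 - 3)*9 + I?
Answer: -108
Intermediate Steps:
I = -162
(9 - 3)*9 + I = (9 - 3)*9 - 162 = 6*9 - 162 = 54 - 162 = -108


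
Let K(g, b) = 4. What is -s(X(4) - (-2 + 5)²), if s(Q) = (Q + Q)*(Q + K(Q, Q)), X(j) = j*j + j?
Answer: -330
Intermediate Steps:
X(j) = j + j² (X(j) = j² + j = j + j²)
s(Q) = 2*Q*(4 + Q) (s(Q) = (Q + Q)*(Q + 4) = (2*Q)*(4 + Q) = 2*Q*(4 + Q))
-s(X(4) - (-2 + 5)²) = -2*(4*(1 + 4) - (-2 + 5)²)*(4 + (4*(1 + 4) - (-2 + 5)²)) = -2*(4*5 - 1*3²)*(4 + (4*5 - 1*3²)) = -2*(20 - 1*9)*(4 + (20 - 1*9)) = -2*(20 - 9)*(4 + (20 - 9)) = -2*11*(4 + 11) = -2*11*15 = -1*330 = -330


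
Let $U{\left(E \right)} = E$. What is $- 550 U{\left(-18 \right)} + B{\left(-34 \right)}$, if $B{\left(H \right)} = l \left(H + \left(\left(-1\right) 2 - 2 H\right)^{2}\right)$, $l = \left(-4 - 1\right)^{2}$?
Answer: $117950$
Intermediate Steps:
$l = 25$ ($l = \left(-5\right)^{2} = 25$)
$B{\left(H \right)} = 25 H + 25 \left(-2 - 2 H\right)^{2}$ ($B{\left(H \right)} = 25 \left(H + \left(\left(-1\right) 2 - 2 H\right)^{2}\right) = 25 \left(H + \left(-2 - 2 H\right)^{2}\right) = 25 H + 25 \left(-2 - 2 H\right)^{2}$)
$- 550 U{\left(-18 \right)} + B{\left(-34 \right)} = \left(-550\right) \left(-18\right) + \left(25 \left(-34\right) + 100 \left(1 - 34\right)^{2}\right) = 9900 - \left(850 - 100 \left(-33\right)^{2}\right) = 9900 + \left(-850 + 100 \cdot 1089\right) = 9900 + \left(-850 + 108900\right) = 9900 + 108050 = 117950$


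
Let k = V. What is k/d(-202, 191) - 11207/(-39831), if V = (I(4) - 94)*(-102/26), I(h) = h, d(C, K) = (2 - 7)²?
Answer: 37293313/2589015 ≈ 14.404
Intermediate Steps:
d(C, K) = 25 (d(C, K) = (-5)² = 25)
V = 4590/13 (V = (4 - 94)*(-102/26) = -(-9180)/26 = -90*(-51/13) = 4590/13 ≈ 353.08)
k = 4590/13 ≈ 353.08
k/d(-202, 191) - 11207/(-39831) = (4590/13)/25 - 11207/(-39831) = (4590/13)*(1/25) - 11207*(-1/39831) = 918/65 + 11207/39831 = 37293313/2589015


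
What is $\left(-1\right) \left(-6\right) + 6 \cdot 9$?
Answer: $60$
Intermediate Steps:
$\left(-1\right) \left(-6\right) + 6 \cdot 9 = 6 + 54 = 60$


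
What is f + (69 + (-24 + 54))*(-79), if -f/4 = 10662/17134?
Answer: -67023831/8567 ≈ -7823.5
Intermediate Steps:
f = -21324/8567 (f = -42648/17134 = -4*5331/8567 = -21324/8567 ≈ -2.4891)
f + (69 + (-24 + 54))*(-79) = -21324/8567 + (69 + (-24 + 54))*(-79) = -21324/8567 + (69 + 30)*(-79) = -21324/8567 + 99*(-79) = -21324/8567 - 7821 = -67023831/8567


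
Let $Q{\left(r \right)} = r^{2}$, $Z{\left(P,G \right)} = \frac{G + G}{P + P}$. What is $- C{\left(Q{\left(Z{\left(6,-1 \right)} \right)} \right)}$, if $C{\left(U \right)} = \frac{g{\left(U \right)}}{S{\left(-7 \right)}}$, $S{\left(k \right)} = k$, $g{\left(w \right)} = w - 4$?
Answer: $- \frac{143}{252} \approx -0.56746$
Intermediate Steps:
$g{\left(w \right)} = -4 + w$
$Z{\left(P,G \right)} = \frac{G}{P}$ ($Z{\left(P,G \right)} = \frac{2 G}{2 P} = 2 G \frac{1}{2 P} = \frac{G}{P}$)
$C{\left(U \right)} = \frac{4}{7} - \frac{U}{7}$ ($C{\left(U \right)} = \frac{-4 + U}{-7} = \left(-4 + U\right) \left(- \frac{1}{7}\right) = \frac{4}{7} - \frac{U}{7}$)
$- C{\left(Q{\left(Z{\left(6,-1 \right)} \right)} \right)} = - (\frac{4}{7} - \frac{\left(- \frac{1}{6}\right)^{2}}{7}) = - (\frac{4}{7} - \frac{1}{252}) = \left(-1\right) \frac{143}{252} = - \frac{143}{252}$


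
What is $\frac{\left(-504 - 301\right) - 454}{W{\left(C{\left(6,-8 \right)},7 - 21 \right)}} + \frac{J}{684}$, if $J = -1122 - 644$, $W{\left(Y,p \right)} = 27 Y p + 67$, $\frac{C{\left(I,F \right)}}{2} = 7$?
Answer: $- \frac{220163}{94050} \approx -2.3409$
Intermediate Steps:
$C{\left(I,F \right)} = 14$ ($C{\left(I,F \right)} = 2 \cdot 7 = 14$)
$W{\left(Y,p \right)} = 67 + 27 Y p$ ($W{\left(Y,p \right)} = 27 Y p + 67 = 67 + 27 Y p$)
$J = -1766$
$\frac{\left(-504 - 301\right) - 454}{W{\left(C{\left(6,-8 \right)},7 - 21 \right)}} + \frac{J}{684} = \frac{\left(-504 - 301\right) - 454}{67 + 27 \cdot 14 \left(7 - 21\right)} - \frac{1766}{684} = \frac{-805 - 454}{67 + 27 \cdot 14 \left(-14\right)} - \frac{883}{342} = - \frac{1259}{67 - 5292} - \frac{883}{342} = - \frac{1259}{-5225} - \frac{883}{342} = \left(-1259\right) \left(- \frac{1}{5225}\right) - \frac{883}{342} = \frac{1259}{5225} - \frac{883}{342} = - \frac{220163}{94050}$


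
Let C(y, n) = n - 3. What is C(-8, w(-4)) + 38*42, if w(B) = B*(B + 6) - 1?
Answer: 1584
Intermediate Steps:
w(B) = -1 + B*(6 + B) (w(B) = B*(6 + B) - 1 = -1 + B*(6 + B))
C(y, n) = -3 + n
C(-8, w(-4)) + 38*42 = (-3 + (-1 + (-4)² + 6*(-4))) + 38*42 = (-3 + (-1 + 16 - 24)) + 1596 = (-3 - 9) + 1596 = -12 + 1596 = 1584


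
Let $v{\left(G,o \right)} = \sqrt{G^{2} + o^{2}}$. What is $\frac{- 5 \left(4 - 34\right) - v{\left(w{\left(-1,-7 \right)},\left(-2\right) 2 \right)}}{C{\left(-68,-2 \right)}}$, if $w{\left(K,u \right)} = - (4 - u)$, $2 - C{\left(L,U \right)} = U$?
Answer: $\frac{75}{2} - \frac{\sqrt{137}}{4} \approx 34.574$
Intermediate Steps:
$C{\left(L,U \right)} = 2 - U$
$w{\left(K,u \right)} = -4 + u$
$\frac{- 5 \left(4 - 34\right) - v{\left(w{\left(-1,-7 \right)},\left(-2\right) 2 \right)}}{C{\left(-68,-2 \right)}} = \frac{- 5 \left(4 - 34\right) - \sqrt{\left(-4 - 7\right)^{2} + \left(\left(-2\right) 2\right)^{2}}}{2 - -2} = \frac{\left(-5\right) \left(-30\right) - \sqrt{\left(-11\right)^{2} + \left(-4\right)^{2}}}{2 + 2} = \frac{150 - \sqrt{121 + 16}}{4} = \left(150 - \sqrt{137}\right) \frac{1}{4} = \frac{75}{2} - \frac{\sqrt{137}}{4}$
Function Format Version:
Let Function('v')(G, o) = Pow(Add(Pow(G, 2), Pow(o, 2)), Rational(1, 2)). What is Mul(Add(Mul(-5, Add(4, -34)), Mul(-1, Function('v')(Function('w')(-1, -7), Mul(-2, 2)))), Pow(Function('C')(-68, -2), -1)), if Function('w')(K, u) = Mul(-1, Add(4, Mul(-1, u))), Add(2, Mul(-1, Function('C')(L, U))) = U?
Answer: Add(Rational(75, 2), Mul(Rational(-1, 4), Pow(137, Rational(1, 2)))) ≈ 34.574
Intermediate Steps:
Function('C')(L, U) = Add(2, Mul(-1, U))
Function('w')(K, u) = Add(-4, u)
Mul(Add(Mul(-5, Add(4, -34)), Mul(-1, Function('v')(Function('w')(-1, -7), Mul(-2, 2)))), Pow(Function('C')(-68, -2), -1)) = Mul(Add(Mul(-5, Add(4, -34)), Mul(-1, Pow(Add(Pow(Add(-4, -7), 2), Pow(Mul(-2, 2), 2)), Rational(1, 2)))), Pow(Add(2, Mul(-1, -2)), -1)) = Mul(Add(Mul(-5, -30), Mul(-1, Pow(Add(Pow(-11, 2), Pow(-4, 2)), Rational(1, 2)))), Pow(Add(2, 2), -1)) = Mul(Add(150, Mul(-1, Pow(Add(121, 16), Rational(1, 2)))), Pow(4, -1)) = Mul(Add(150, Mul(-1, Pow(137, Rational(1, 2)))), Rational(1, 4)) = Add(Rational(75, 2), Mul(Rational(-1, 4), Pow(137, Rational(1, 2))))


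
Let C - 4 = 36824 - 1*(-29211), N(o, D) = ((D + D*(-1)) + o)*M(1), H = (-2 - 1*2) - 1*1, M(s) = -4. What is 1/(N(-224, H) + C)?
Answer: 1/66935 ≈ 1.4940e-5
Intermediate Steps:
H = -5 (H = (-2 - 2) - 1 = -4 - 1 = -5)
N(o, D) = -4*o (N(o, D) = ((D + D*(-1)) + o)*(-4) = ((D - D) + o)*(-4) = (0 + o)*(-4) = o*(-4) = -4*o)
C = 66039 (C = 4 + (36824 - 1*(-29211)) = 4 + (36824 + 29211) = 4 + 66035 = 66039)
1/(N(-224, H) + C) = 1/(-4*(-224) + 66039) = 1/(896 + 66039) = 1/66935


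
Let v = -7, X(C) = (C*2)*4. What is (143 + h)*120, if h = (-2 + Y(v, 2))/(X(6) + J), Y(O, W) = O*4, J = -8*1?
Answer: 17070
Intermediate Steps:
J = -8
X(C) = 8*C (X(C) = (2*C)*4 = 8*C)
Y(O, W) = 4*O
h = -3/4 (h = (-2 + 4*(-7))/(8*6 - 8) = (-2 - 28)/(48 - 8) = -30/40 = -30*1/40 = -3/4 ≈ -0.75000)
(143 + h)*120 = (143 - 3/4)*120 = (569/4)*120 = 17070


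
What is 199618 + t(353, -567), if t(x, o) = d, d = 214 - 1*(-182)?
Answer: 200014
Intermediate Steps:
d = 396 (d = 214 + 182 = 396)
t(x, o) = 396
199618 + t(353, -567) = 199618 + 396 = 200014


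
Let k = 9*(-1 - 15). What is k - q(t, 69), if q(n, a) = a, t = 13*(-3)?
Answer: -213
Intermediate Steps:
t = -39
k = -144 (k = 9*(-16) = -144)
k - q(t, 69) = -144 - 1*69 = -144 - 69 = -213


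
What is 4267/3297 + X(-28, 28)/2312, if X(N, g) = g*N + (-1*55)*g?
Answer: 550769/1905666 ≈ 0.28902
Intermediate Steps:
X(N, g) = -55*g + N*g (X(N, g) = N*g - 55*g = -55*g + N*g)
4267/3297 + X(-28, 28)/2312 = 4267/3297 + (28*(-55 - 28))/2312 = 4267*(1/3297) + (28*(-83))*(1/2312) = 4267/3297 - 2324*1/2312 = 4267/3297 - 581/578 = 550769/1905666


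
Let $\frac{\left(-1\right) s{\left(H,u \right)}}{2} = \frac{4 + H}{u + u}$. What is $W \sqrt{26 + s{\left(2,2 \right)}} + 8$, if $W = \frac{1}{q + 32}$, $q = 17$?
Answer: $8 + \frac{\sqrt{23}}{49} \approx 8.0979$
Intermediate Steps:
$s{\left(H,u \right)} = - \frac{4 + H}{u}$ ($s{\left(H,u \right)} = - 2 \frac{4 + H}{u + u} = - 2 \frac{4 + H}{2 u} = - \frac{4 + H}{u}$)
$W = \frac{1}{49}$ ($W = \frac{1}{17 + 32} = \frac{1}{49} \approx 0.020408$)
$W \sqrt{26 + s{\left(2,2 \right)}} + 8 = \frac{\sqrt{26 + \frac{-4 - 2}{2}}}{49} + 8 = \frac{\sqrt{26 + \frac{1}{2} \left(-6\right)}}{49} + 8 = \frac{\sqrt{26 - 3}}{49} + 8 = \frac{\sqrt{23}}{49} + 8 = 8 + \frac{\sqrt{23}}{49}$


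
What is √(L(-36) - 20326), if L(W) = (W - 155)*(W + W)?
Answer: I*√6574 ≈ 81.08*I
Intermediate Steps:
L(W) = 2*W*(-155 + W) (L(W) = (-155 + W)*(2*W) = 2*W*(-155 + W))
√(L(-36) - 20326) = √(2*(-36)*(-155 - 36) - 20326) = √(2*(-36)*(-191) - 20326) = √(13752 - 20326) = √(-6574) = I*√6574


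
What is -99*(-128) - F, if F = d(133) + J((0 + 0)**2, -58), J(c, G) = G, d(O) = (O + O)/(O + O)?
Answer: 12729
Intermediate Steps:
d(O) = 1 (d(O) = (2*O)/((2*O)) = (2*O)*(1/(2*O)) = 1)
F = -57 (F = 1 - 58 = -57)
-99*(-128) - F = -99*(-128) - 1*(-57) = 12672 + 57 = 12729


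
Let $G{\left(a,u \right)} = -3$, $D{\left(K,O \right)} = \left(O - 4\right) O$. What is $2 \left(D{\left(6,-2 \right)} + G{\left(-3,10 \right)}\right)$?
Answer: $18$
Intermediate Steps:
$D{\left(K,O \right)} = O \left(-4 + O\right)$ ($D{\left(K,O \right)} = \left(-4 + O\right) O = O \left(-4 + O\right)$)
$2 \left(D{\left(6,-2 \right)} + G{\left(-3,10 \right)}\right) = 2 \left(- 2 \left(-4 - 2\right) - 3\right) = 2 \left(\left(-2\right) \left(-6\right) - 3\right) = 2 \left(12 - 3\right) = 2 \cdot 9 = 18$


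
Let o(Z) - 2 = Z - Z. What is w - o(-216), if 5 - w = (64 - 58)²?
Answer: -33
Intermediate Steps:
o(Z) = 2 (o(Z) = 2 + (Z - Z) = 2 + 0 = 2)
w = -31 (w = 5 - (64 - 58)² = 5 - 1*6² = 5 - 1*36 = 5 - 36 = -31)
w - o(-216) = -31 - 1*2 = -31 - 2 = -33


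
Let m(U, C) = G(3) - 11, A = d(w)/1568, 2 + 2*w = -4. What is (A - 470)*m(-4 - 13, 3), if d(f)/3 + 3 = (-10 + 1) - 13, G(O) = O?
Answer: 737035/196 ≈ 3760.4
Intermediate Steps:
w = -3 (w = -1 + (½)*(-4) = -1 - 2 = -3)
d(f) = -75 (d(f) = -9 + 3*((-10 + 1) - 13) = -9 + 3*(-9 - 13) = -9 + 3*(-22) = -9 - 66 = -75)
A = -75/1568 ≈ -0.047832
m(U, C) = -8 (m(U, C) = 3 - 11 = -8)
(A - 470)*m(-4 - 13, 3) = (-75/1568 - 470)*(-8) = -737035/1568*(-8) = 737035/196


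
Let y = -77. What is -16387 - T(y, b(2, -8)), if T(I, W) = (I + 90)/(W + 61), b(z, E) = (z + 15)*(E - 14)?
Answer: -5129118/313 ≈ -16387.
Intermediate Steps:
b(z, E) = (-14 + E)*(15 + z) (b(z, E) = (15 + z)*(-14 + E) = (-14 + E)*(15 + z))
T(I, W) = (90 + I)/(61 + W)
-16387 - T(y, b(2, -8)) = -16387 - (90 - 77)/(61 + (-210 - 14*2 + 15*(-8) - 8*2)) = -16387 - 13/(61 + (-210 - 28 - 120 - 16)) = -16387 - 13/(61 - 374) = -16387 - 13/(-313) = -16387 - (-1)*13/313 = -16387 - 1*(-13/313) = -16387 + 13/313 = -5129118/313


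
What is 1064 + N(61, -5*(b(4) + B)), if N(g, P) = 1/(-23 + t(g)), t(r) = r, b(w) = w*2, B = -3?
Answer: 40433/38 ≈ 1064.0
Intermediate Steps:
b(w) = 2*w
N(g, P) = 1/(-23 + g)
1064 + N(61, -5*(b(4) + B)) = 1064 + 1/(-23 + 61) = 1064 + 1/38 = 40433/38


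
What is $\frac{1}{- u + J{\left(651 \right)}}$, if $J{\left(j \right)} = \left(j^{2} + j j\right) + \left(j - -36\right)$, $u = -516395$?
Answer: $\frac{1}{1364684} \approx 7.3277 \cdot 10^{-7}$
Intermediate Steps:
$J{\left(j \right)} = 36 + j + 2 j^{2}$ ($J{\left(j \right)} = \left(j^{2} + j^{2}\right) + \left(j + 36\right) = 2 j^{2} + \left(36 + j\right) = 36 + j + 2 j^{2}$)
$\frac{1}{- u + J{\left(651 \right)}} = \frac{1}{\left(-1\right) \left(-516395\right) + \left(36 + 651 + 2 \cdot 651^{2}\right)} = \frac{1}{516395 + \left(36 + 651 + 2 \cdot 423801\right)} = \frac{1}{516395 + \left(36 + 651 + 847602\right)} = \frac{1}{516395 + 848289} = \frac{1}{1364684}$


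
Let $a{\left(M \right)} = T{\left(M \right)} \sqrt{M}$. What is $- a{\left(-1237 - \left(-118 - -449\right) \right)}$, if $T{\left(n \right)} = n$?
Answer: $43904 i \sqrt{2} \approx 62090.0 i$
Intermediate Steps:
$a{\left(M \right)} = M^{\frac{3}{2}}$ ($a{\left(M \right)} = M \sqrt{M} = M^{\frac{3}{2}}$)
$- a{\left(-1237 - \left(-118 - -449\right) \right)} = - \left(-1237 - \left(-118 - -449\right)\right)^{\frac{3}{2}} = - \left(-1237 - \left(-118 + 449\right)\right)^{\frac{3}{2}} = - \left(-1237 - 331\right)^{\frac{3}{2}} = - \left(-1568\right)^{\frac{3}{2}} = - \left(-43904\right) i \sqrt{2} = 43904 i \sqrt{2}$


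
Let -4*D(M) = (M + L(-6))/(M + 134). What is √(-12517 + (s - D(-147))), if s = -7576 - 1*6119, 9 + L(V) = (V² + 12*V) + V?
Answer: I*√17716738/26 ≈ 161.89*I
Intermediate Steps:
L(V) = -9 + V² + 13*V (L(V) = -9 + ((V² + 12*V) + V) = -9 + (V² + 13*V) = -9 + V² + 13*V)
s = -13695 (s = -7576 - 6119 = -13695)
D(M) = -(-51 + M)/(4*(134 + M)) (D(M) = -(M + (-9 + (-6)² + 13*(-6)))/(4*(M + 134)) = -(M + (-9 + 36 - 78))/(4*(134 + M)) = -(M - 51)/(4*(134 + M)) = -(-51 + M)/(4*(134 + M)))
√(-12517 + (s - D(-147))) = √(-12517 + (-13695 - (51 - 1*(-147))/(4*(134 - 147)))) = √(-12517 + (-13695 - (51 + 147)/(4*(-13)))) = √(-12517 + (-13695 - (-1)*198/(4*13))) = √(-12517 + (-13695 - 1*(-99/26))) = √(-12517 + (-13695 + 99/26)) = √(-12517 - 355971/26) = √(-681413/26) = I*√17716738/26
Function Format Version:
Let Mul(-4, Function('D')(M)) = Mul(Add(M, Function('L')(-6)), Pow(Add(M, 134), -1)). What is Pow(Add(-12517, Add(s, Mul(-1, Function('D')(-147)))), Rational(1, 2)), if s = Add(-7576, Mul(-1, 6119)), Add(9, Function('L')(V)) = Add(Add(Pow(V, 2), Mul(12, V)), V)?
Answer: Mul(Rational(1, 26), I, Pow(17716738, Rational(1, 2))) ≈ Mul(161.89, I)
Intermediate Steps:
Function('L')(V) = Add(-9, Pow(V, 2), Mul(13, V)) (Function('L')(V) = Add(-9, Add(Add(Pow(V, 2), Mul(12, V)), V)) = Add(-9, Add(Pow(V, 2), Mul(13, V))) = Add(-9, Pow(V, 2), Mul(13, V)))
s = -13695 (s = Add(-7576, -6119) = -13695)
Function('D')(M) = Mul(Rational(-1, 4), Pow(Add(134, M), -1), Add(-51, M)) (Function('D')(M) = Mul(Rational(-1, 4), Mul(Add(M, Add(-9, Pow(-6, 2), Mul(13, -6))), Pow(Add(M, 134), -1))) = Mul(Rational(-1, 4), Mul(Add(M, Add(-9, 36, -78)), Pow(Add(134, M), -1))) = Mul(Rational(-1, 4), Mul(Add(M, -51), Pow(Add(134, M), -1))) = Mul(Rational(-1, 4), Mul(Add(-51, M), Pow(Add(134, M), -1))) = Mul(Rational(-1, 4), Mul(Pow(Add(134, M), -1), Add(-51, M))) = Mul(Rational(-1, 4), Pow(Add(134, M), -1), Add(-51, M)))
Pow(Add(-12517, Add(s, Mul(-1, Function('D')(-147)))), Rational(1, 2)) = Pow(Add(-12517, Add(-13695, Mul(-1, Mul(Rational(1, 4), Pow(Add(134, -147), -1), Add(51, Mul(-1, -147)))))), Rational(1, 2)) = Pow(Add(-12517, Add(-13695, Mul(-1, Mul(Rational(1, 4), Pow(-13, -1), Add(51, 147))))), Rational(1, 2)) = Pow(Add(-12517, Add(-13695, Mul(-1, Mul(Rational(1, 4), Rational(-1, 13), 198)))), Rational(1, 2)) = Pow(Add(-12517, Add(-13695, Mul(-1, Rational(-99, 26)))), Rational(1, 2)) = Pow(Add(-12517, Add(-13695, Rational(99, 26))), Rational(1, 2)) = Pow(Add(-12517, Rational(-355971, 26)), Rational(1, 2)) = Pow(Rational(-681413, 26), Rational(1, 2)) = Mul(Rational(1, 26), I, Pow(17716738, Rational(1, 2)))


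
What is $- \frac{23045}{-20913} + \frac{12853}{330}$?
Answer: $\frac{30711071}{766810} \approx 40.05$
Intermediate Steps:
$- \frac{23045}{-20913} + \frac{12853}{330} = \left(-23045\right) \left(- \frac{1}{20913}\right) + 12853 \cdot \frac{1}{330} = \frac{23045}{20913} + \frac{12853}{330} = \frac{30711071}{766810}$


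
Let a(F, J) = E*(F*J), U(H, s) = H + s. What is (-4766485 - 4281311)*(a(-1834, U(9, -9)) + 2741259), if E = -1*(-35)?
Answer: -24802352215164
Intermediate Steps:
E = 35
a(F, J) = 35*F*J (a(F, J) = 35*(F*J) = 35*F*J)
(-4766485 - 4281311)*(a(-1834, U(9, -9)) + 2741259) = (-4766485 - 4281311)*(35*(-1834)*(9 - 9) + 2741259) = -9047796*(35*(-1834)*0 + 2741259) = -9047796*(0 + 2741259) = -9047796*2741259 = -24802352215164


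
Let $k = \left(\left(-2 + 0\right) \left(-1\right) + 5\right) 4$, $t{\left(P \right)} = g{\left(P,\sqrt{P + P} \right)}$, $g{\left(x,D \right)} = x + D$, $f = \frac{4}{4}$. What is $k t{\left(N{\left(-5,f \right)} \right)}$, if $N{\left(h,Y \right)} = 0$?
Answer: $0$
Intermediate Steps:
$f = 1$ ($f = 4 \cdot \frac{1}{4} = 1$)
$g{\left(x,D \right)} = D + x$
$t{\left(P \right)} = P + \sqrt{2} \sqrt{P}$ ($t{\left(P \right)} = \sqrt{P + P} + P = \sqrt{2 P} + P = \sqrt{2} \sqrt{P} + P = P + \sqrt{2} \sqrt{P}$)
$k = 28$ ($k = \left(\left(-2\right) \left(-1\right) + 5\right) 4 = \left(2 + 5\right) 4 = 7 \cdot 4 = 28$)
$k t{\left(N{\left(-5,f \right)} \right)} = 28 \left(0 + \sqrt{2} \sqrt{0}\right) = 28 \left(0 + \sqrt{2} \cdot 0\right) = 28 \left(0 + 0\right) = 28 \cdot 0 = 0$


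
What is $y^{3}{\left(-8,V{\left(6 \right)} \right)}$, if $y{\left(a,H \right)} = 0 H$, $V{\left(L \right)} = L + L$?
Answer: $0$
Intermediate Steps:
$V{\left(L \right)} = 2 L$
$y{\left(a,H \right)} = 0$
$y^{3}{\left(-8,V{\left(6 \right)} \right)} = 0^{3} = 0$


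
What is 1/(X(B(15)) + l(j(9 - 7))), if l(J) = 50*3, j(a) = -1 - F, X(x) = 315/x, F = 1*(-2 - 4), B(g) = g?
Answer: 1/171 ≈ 0.0058480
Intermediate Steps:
F = -6 (F = 1*(-6) = -6)
j(a) = 5 (j(a) = -1 - 1*(-6) = -1 + 6 = 5)
l(J) = 150
1/(X(B(15)) + l(j(9 - 7))) = 1/(315/15 + 150) = 1/(315*(1/15) + 150) = 1/(21 + 150) = 1/171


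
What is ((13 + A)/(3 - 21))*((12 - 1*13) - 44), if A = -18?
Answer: -25/2 ≈ -12.500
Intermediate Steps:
((13 + A)/(3 - 21))*((12 - 1*13) - 44) = ((13 - 18)/(3 - 21))*((12 - 1*13) - 44) = (-5/(-18))*((12 - 13) - 44) = (-5*(-1/18))*(-1 - 44) = (5/18)*(-45) = -25/2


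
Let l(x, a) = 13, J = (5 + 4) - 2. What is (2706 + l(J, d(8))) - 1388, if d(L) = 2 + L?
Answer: 1331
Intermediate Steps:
J = 7 (J = 9 - 2 = 7)
(2706 + l(J, d(8))) - 1388 = (2706 + 13) - 1388 = 2719 - 1388 = 1331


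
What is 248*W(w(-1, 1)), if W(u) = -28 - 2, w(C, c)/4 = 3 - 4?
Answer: -7440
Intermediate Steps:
w(C, c) = -4 (w(C, c) = 4*(3 - 4) = 4*(-1) = -4)
W(u) = -30
248*W(w(-1, 1)) = 248*(-30) = -7440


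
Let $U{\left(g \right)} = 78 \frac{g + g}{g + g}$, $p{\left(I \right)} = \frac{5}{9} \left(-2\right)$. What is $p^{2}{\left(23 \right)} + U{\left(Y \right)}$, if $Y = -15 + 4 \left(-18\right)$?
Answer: $\frac{6418}{81} \approx 79.235$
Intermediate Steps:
$Y = -87$ ($Y = -15 - 72 = -87$)
$p{\left(I \right)} = - \frac{10}{9}$ ($p{\left(I \right)} = 5 \cdot \frac{1}{9} \left(-2\right) = \frac{5}{9} \left(-2\right) = - \frac{10}{9}$)
$U{\left(g \right)} = 78$ ($U{\left(g \right)} = 78 \frac{2 g}{2 g} = 78 \cdot 2 g \frac{1}{2 g} = 78 \cdot 1 = 78$)
$p^{2}{\left(23 \right)} + U{\left(Y \right)} = \left(- \frac{10}{9}\right)^{2} + 78 = \frac{100}{81} + 78 = \frac{6418}{81}$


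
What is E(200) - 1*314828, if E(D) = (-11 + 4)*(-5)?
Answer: -314793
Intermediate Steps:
E(D) = 35 (E(D) = -7*(-5) = 35)
E(200) - 1*314828 = 35 - 1*314828 = 35 - 314828 = -314793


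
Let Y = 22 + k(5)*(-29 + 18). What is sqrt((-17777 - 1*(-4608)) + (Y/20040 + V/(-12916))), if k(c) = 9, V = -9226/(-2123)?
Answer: I*sqrt(62133305236005982665410130)/68688773340 ≈ 114.76*I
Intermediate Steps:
V = 9226/2123 (V = -9226*(-1/2123) = 9226/2123 ≈ 4.3457)
Y = -77 (Y = 22 + 9*(-29 + 18) = 22 + 9*(-11) = 22 - 99 = -77)
sqrt((-17777 - 1*(-4608)) + (Y/20040 + V/(-12916))) = sqrt((-17777 - 1*(-4608)) + (-77/20040 + (9226/2123)/(-12916))) = sqrt((-17777 + 4608) + (-77*1/20040 + (9226/2123)*(-1/12916))) = sqrt(-13169 + (-77/20040 - 4613/13710334)) = sqrt(-13169 - 574070119/137377546680) = sqrt(-1809125486299039/137377546680) = I*sqrt(62133305236005982665410130)/68688773340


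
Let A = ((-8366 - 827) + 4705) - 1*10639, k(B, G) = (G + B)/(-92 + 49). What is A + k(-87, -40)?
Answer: -650334/43 ≈ -15124.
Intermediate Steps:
k(B, G) = -B/43 - G/43 (k(B, G) = (B + G)/(-43) = (B + G)*(-1/43) = -B/43 - G/43)
A = -15127 (A = (-9193 + 4705) - 10639 = -4488 - 10639 = -15127)
A + k(-87, -40) = -15127 + (-1/43*(-87) - 1/43*(-40)) = -15127 + (87/43 + 40/43) = -15127 + 127/43 = -650334/43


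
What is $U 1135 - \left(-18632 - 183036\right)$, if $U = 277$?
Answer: $516063$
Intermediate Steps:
$U 1135 - \left(-18632 - 183036\right) = 277 \cdot 1135 - \left(-18632 - 183036\right) = 314395 - -201668 = 314395 + 201668 = 516063$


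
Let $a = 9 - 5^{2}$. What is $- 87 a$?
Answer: $1392$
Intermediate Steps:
$a = -16$ ($a = 9 - 25 = -16$)
$- 87 a = \left(-87\right) \left(-16\right) = 1392$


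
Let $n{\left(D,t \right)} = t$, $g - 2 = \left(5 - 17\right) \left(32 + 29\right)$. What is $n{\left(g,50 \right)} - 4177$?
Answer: $-4127$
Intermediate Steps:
$g = -730$ ($g = 2 + \left(5 - 17\right) \left(32 + 29\right) = 2 - 732 = -730$)
$n{\left(g,50 \right)} - 4177 = 50 - 4177 = -4127$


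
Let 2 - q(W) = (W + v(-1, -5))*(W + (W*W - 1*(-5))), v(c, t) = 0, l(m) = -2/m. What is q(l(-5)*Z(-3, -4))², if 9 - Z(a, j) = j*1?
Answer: 573889936/15625 ≈ 36729.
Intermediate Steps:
Z(a, j) = 9 - j
q(W) = 2 - W*(5 + W + W²) (q(W) = 2 - (W + 0)*(W + (W*W - 1*(-5))) = 2 - W*(W + (W² + 5)) = 2 - W*(W + (5 + W²)) = 2 - W*(5 + W + W²))
q(l(-5)*Z(-3, -4))² = (2 - ((-2/(-5))*(9 - 1*(-4)))² - ((-2/(-5))*(9 - 1*(-4)))³ - 5*(-2/(-5))*(9 - 1*(-4)))² = (2 - ((-2*(-⅕))*(9 + 4))² - ((-2*(-⅕))*(9 + 4))³ - 5*(-2*(-⅕))*(9 + 4))² = (2 - ((⅖)*13)² - ((⅖)*13)³ - 2*13)² = (2 - (26/5)² - (26/5)³ - 5*26/5)² = (2 - 1*676/25 - 1*17576/125 - 26)² = (2 - 676/25 - 17576/125 - 26)² = (-23956/125)² = 573889936/15625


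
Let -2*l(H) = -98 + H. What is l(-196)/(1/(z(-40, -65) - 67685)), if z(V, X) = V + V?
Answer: -9961455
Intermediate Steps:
l(H) = 49 - H/2 (l(H) = -(-98 + H)/2 = 49 - H/2)
z(V, X) = 2*V
l(-196)/(1/(z(-40, -65) - 67685)) = (49 - 1/2*(-196))/(1/(2*(-40) - 67685)) = (49 + 98)/(1/(-80 - 67685)) = 147/(1/(-67765)) = 147/(-1/67765) = 147*(-67765) = -9961455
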